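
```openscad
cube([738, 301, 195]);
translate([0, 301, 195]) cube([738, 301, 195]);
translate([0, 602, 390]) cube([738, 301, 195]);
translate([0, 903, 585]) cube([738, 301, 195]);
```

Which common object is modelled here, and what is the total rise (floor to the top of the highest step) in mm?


A staircase. The total rise is 780 mm.

4 identical blocks, each offset up and back from the previous — a staircase. Each step is 195 mm tall and there are 4 of them, so the total rise is 4 × 195 = 780 mm.


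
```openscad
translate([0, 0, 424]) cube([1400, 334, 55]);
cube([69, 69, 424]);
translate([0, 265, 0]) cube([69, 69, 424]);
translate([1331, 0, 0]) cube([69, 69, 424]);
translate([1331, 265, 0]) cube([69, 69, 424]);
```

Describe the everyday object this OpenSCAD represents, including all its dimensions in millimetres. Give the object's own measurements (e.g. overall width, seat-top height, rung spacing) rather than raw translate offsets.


A long wooden bench with a 1400 mm (x) × 334 mm (y) seat, 55 mm thick, its top surface 479 mm above the floor. Four 69 mm square legs at the seat corners, flush with the edges, run from z = 0 to the seat underside.


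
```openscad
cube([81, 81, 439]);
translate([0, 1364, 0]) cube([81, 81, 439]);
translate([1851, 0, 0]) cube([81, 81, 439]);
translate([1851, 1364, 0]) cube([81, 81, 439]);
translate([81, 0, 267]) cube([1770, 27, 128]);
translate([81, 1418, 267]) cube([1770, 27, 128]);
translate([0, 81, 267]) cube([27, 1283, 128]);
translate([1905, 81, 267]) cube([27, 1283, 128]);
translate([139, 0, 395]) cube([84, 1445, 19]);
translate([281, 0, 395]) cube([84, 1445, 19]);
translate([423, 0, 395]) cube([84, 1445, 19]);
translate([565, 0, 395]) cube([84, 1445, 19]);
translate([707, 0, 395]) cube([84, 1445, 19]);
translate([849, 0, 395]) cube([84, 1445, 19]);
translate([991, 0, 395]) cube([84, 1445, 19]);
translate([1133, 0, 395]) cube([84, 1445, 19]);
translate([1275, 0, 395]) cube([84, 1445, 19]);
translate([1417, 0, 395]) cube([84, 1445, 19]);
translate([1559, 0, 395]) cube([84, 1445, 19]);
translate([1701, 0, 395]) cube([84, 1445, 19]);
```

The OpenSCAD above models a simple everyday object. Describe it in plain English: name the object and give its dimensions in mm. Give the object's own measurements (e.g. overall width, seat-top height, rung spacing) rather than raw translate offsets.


A bed frame 1932 mm long (x) by 1445 mm wide (y). Four 81×81 mm corner posts, 439 mm tall, at the corners of the footprint. Four rails of 27 mm thickness and 128 mm height run between adjacent posts with their undersides at z = 267 mm, their outer faces flush with the outside of the frame (the two x-running rails run between the posts' inner faces; the two y-running rails run between the posts' inner faces). 12 slats, each 84 mm wide (x) and 19 mm thick, lie across the top of the two x-running rails, running the full 1445 mm width of the frame in y; along x they sit between the end posts with a 58 mm gap after the −x posts and between neighbouring slats, leaving 66 mm before the +x posts.


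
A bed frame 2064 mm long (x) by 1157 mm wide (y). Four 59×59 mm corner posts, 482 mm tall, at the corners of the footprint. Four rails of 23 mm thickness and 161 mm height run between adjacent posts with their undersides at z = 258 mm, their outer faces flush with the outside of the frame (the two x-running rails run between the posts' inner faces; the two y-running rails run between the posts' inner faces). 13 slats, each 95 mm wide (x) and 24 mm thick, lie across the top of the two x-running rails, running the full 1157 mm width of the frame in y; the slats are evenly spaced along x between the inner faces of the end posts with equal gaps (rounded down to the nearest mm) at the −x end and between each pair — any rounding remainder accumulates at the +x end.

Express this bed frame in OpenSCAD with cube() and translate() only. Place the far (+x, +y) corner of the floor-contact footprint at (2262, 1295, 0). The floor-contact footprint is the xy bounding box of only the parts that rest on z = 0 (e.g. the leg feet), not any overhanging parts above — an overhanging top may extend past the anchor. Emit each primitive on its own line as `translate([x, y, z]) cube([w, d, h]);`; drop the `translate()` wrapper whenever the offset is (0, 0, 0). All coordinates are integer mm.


translate([198, 138, 0]) cube([59, 59, 482]);
translate([198, 1236, 0]) cube([59, 59, 482]);
translate([2203, 138, 0]) cube([59, 59, 482]);
translate([2203, 1236, 0]) cube([59, 59, 482]);
translate([257, 138, 258]) cube([1946, 23, 161]);
translate([257, 1272, 258]) cube([1946, 23, 161]);
translate([198, 197, 258]) cube([23, 1039, 161]);
translate([2239, 197, 258]) cube([23, 1039, 161]);
translate([307, 138, 419]) cube([95, 1157, 24]);
translate([452, 138, 419]) cube([95, 1157, 24]);
translate([597, 138, 419]) cube([95, 1157, 24]);
translate([742, 138, 419]) cube([95, 1157, 24]);
translate([887, 138, 419]) cube([95, 1157, 24]);
translate([1032, 138, 419]) cube([95, 1157, 24]);
translate([1177, 138, 419]) cube([95, 1157, 24]);
translate([1322, 138, 419]) cube([95, 1157, 24]);
translate([1467, 138, 419]) cube([95, 1157, 24]);
translate([1612, 138, 419]) cube([95, 1157, 24]);
translate([1757, 138, 419]) cube([95, 1157, 24]);
translate([1902, 138, 419]) cube([95, 1157, 24]);
translate([2047, 138, 419]) cube([95, 1157, 24]);


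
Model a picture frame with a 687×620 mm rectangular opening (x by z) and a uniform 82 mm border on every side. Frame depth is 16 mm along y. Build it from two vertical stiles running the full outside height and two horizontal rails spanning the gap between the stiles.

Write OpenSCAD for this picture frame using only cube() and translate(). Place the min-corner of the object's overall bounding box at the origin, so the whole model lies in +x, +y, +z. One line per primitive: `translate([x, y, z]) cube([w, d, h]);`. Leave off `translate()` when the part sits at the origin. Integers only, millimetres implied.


cube([82, 16, 784]);
translate([769, 0, 0]) cube([82, 16, 784]);
translate([82, 0, 0]) cube([687, 16, 82]);
translate([82, 0, 702]) cube([687, 16, 82]);


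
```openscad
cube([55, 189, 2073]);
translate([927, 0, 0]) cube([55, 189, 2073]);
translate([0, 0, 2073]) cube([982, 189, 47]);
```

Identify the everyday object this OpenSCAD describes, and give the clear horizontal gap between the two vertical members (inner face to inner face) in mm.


A door frame. The clear opening width is 872 mm.

Two 2073 mm tall posts with a header on top — a door frame. The left jamb is 55 mm wide at x = 0; the right jamb starts at x = 927. The clear opening is 927 − 55 = 872 mm.


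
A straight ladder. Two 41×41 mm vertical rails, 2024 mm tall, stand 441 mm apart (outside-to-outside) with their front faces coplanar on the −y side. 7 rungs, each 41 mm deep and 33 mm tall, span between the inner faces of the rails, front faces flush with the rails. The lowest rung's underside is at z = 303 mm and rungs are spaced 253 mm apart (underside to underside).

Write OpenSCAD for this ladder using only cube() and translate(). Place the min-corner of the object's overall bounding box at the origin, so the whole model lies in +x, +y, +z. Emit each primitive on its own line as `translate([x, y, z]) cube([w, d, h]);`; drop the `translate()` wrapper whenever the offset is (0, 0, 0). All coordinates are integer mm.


// rung span = 441 - 2*41 = 359
// rung[k] z = 303 + k*253
cube([41, 41, 2024]);
translate([400, 0, 0]) cube([41, 41, 2024]);
translate([41, 0, 303]) cube([359, 41, 33]);
translate([41, 0, 556]) cube([359, 41, 33]);
translate([41, 0, 809]) cube([359, 41, 33]);
translate([41, 0, 1062]) cube([359, 41, 33]);
translate([41, 0, 1315]) cube([359, 41, 33]);
translate([41, 0, 1568]) cube([359, 41, 33]);
translate([41, 0, 1821]) cube([359, 41, 33]);


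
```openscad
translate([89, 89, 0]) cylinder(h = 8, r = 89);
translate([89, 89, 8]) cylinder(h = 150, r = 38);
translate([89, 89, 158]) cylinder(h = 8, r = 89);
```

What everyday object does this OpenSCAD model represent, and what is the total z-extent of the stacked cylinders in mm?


A spool. The overall height is 166 mm.

Three coaxial cylinders, large–small–large — a spool. Two 8 mm flanges and a 150 mm core give 8 + 150 + 8 = 166 mm.


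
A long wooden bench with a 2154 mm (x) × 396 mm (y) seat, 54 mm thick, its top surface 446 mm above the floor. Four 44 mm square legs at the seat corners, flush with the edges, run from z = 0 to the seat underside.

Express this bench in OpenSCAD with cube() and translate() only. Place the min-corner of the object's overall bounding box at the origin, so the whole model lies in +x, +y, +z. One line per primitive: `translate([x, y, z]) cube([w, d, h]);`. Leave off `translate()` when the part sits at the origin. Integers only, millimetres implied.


translate([0, 0, 392]) cube([2154, 396, 54]);
cube([44, 44, 392]);
translate([0, 352, 0]) cube([44, 44, 392]);
translate([2110, 0, 0]) cube([44, 44, 392]);
translate([2110, 352, 0]) cube([44, 44, 392]);


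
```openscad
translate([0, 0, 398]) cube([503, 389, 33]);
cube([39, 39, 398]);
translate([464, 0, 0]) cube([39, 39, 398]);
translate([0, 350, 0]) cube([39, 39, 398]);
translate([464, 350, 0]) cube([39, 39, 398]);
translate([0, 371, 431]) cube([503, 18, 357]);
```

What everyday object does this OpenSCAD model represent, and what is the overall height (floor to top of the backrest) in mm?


A chair. The overall height is 788 mm.

A slab on four corner posts with a tall panel at the back — a chair. The seat slab sits at z = 398 with thickness 33, and the 357 mm backrest starts at the seat top, so the overall height is 398 + 33 + 357 = 788 mm.


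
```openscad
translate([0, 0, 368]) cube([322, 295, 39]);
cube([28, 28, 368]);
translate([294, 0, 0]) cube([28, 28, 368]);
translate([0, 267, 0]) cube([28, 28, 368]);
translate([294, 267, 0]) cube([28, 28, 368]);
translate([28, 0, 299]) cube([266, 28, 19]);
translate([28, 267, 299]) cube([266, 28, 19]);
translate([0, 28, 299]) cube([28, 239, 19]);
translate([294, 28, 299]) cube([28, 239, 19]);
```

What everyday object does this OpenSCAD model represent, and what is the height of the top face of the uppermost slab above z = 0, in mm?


A stool. The seat height is 407 mm.

A 322×295×39 slab at z = 368 on four corner posts — a stool. The seat top is 368 + 39 = 407 mm.


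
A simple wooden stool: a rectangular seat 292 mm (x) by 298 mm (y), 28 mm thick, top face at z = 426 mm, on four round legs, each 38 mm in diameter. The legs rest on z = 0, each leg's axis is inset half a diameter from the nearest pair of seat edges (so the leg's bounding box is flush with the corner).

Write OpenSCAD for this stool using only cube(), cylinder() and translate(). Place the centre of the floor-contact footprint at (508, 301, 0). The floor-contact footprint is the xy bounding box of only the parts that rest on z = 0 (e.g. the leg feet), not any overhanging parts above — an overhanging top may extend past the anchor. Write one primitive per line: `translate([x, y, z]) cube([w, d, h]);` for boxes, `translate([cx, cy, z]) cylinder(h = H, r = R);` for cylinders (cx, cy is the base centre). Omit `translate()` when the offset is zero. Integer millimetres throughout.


// leg_h = 426 - 28 = 398
translate([362, 152, 398]) cube([292, 298, 28]);
translate([381, 171, 0]) cylinder(h = 398, r = 19);
translate([635, 171, 0]) cylinder(h = 398, r = 19);
translate([381, 431, 0]) cylinder(h = 398, r = 19);
translate([635, 431, 0]) cylinder(h = 398, r = 19);


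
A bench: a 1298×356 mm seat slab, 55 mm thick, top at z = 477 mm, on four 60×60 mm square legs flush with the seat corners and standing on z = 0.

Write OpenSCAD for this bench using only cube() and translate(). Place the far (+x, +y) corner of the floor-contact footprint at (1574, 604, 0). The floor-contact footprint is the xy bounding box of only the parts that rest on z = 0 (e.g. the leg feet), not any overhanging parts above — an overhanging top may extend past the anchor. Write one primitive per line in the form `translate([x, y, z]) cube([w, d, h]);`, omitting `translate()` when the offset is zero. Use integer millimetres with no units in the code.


translate([276, 248, 422]) cube([1298, 356, 55]);
translate([276, 248, 0]) cube([60, 60, 422]);
translate([276, 544, 0]) cube([60, 60, 422]);
translate([1514, 248, 0]) cube([60, 60, 422]);
translate([1514, 544, 0]) cube([60, 60, 422]);


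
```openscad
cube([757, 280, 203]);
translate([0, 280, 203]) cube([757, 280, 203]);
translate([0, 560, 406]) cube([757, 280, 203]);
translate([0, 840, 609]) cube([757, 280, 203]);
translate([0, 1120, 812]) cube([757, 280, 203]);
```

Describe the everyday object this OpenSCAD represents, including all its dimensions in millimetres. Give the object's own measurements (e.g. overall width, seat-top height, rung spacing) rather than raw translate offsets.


A straight staircase of 5 solid steps. Each step is 757 mm wide (x), 280 mm deep (y, the going) and 203 mm tall (the rise). The first step rests on the floor; each subsequent step sits one going further in +y and one rise higher in +z, directly behind and above the previous step with no overlap.


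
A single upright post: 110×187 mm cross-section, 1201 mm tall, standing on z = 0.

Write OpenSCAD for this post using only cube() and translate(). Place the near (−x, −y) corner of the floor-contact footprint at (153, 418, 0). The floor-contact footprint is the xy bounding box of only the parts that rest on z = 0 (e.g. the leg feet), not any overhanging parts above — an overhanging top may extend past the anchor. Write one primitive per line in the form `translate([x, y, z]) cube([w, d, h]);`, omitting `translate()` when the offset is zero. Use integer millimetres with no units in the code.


translate([153, 418, 0]) cube([110, 187, 1201]);


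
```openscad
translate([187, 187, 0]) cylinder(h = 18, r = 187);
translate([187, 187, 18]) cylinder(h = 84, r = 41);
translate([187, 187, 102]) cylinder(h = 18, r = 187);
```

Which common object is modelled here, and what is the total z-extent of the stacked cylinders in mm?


A spool. The overall height is 120 mm.

Three coaxial cylinders, large–small–large — a spool. Two 18 mm flanges and a 84 mm core give 18 + 84 + 18 = 120 mm.


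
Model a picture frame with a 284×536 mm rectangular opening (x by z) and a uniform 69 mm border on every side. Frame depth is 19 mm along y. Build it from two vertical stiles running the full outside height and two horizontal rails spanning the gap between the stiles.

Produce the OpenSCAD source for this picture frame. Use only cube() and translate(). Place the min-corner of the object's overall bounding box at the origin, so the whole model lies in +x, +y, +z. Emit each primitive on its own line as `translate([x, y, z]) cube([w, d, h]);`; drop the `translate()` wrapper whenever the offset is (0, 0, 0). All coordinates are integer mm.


cube([69, 19, 674]);
translate([353, 0, 0]) cube([69, 19, 674]);
translate([69, 0, 0]) cube([284, 19, 69]);
translate([69, 0, 605]) cube([284, 19, 69]);


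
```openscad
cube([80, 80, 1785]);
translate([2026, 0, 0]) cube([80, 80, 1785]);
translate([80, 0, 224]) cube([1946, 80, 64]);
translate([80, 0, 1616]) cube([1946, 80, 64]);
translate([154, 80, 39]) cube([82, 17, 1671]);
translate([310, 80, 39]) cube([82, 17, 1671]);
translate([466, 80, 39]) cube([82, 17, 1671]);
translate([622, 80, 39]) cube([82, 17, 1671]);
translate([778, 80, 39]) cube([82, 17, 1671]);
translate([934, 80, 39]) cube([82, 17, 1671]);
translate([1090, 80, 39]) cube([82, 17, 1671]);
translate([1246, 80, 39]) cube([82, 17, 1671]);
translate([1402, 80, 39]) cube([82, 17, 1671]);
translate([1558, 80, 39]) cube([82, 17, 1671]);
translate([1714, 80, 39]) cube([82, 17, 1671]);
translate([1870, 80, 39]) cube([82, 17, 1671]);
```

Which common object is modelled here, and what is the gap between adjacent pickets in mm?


A fence section. The picket gap is 74 mm.

Two posts, two rails, 12 pickets — a fence section. Span 1946 mm holds 12 pickets of 82 mm with 13 equal gaps: ⌊(1946 − 12·82) / 13⌋ = 74 mm.


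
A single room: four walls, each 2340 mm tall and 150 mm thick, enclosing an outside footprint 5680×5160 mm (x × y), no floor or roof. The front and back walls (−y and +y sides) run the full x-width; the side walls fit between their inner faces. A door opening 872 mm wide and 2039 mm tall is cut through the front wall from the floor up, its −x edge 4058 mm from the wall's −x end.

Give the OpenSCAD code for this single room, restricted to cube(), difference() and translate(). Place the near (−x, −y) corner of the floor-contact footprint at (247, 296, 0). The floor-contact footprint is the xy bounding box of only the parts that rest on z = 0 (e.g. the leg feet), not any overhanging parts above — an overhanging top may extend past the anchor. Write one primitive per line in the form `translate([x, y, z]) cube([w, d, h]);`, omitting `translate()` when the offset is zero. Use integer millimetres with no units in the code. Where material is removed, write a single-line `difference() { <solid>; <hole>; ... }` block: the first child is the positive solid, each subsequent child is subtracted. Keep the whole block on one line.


difference() { translate([247, 296, 0]) cube([5680, 150, 2340]); translate([4305, 296, 0]) cube([872, 150, 2039]); }
translate([247, 5306, 0]) cube([5680, 150, 2340]);
translate([247, 446, 0]) cube([150, 4860, 2340]);
translate([5777, 446, 0]) cube([150, 4860, 2340]);


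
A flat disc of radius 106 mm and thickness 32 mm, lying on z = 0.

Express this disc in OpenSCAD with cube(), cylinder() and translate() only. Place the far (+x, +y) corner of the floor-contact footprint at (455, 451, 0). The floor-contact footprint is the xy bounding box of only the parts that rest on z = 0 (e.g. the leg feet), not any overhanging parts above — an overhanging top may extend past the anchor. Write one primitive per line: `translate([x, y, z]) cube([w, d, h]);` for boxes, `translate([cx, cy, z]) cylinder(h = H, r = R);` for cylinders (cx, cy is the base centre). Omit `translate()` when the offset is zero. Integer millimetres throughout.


translate([349, 345, 0]) cylinder(h = 32, r = 106);


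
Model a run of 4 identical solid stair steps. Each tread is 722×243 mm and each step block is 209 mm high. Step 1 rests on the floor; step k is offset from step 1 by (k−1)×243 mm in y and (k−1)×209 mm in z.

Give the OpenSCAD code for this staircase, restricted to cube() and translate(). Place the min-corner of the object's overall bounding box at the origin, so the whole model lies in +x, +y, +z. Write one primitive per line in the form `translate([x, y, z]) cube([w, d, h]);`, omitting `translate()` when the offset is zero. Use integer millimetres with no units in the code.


cube([722, 243, 209]);
translate([0, 243, 209]) cube([722, 243, 209]);
translate([0, 486, 418]) cube([722, 243, 209]);
translate([0, 729, 627]) cube([722, 243, 209]);


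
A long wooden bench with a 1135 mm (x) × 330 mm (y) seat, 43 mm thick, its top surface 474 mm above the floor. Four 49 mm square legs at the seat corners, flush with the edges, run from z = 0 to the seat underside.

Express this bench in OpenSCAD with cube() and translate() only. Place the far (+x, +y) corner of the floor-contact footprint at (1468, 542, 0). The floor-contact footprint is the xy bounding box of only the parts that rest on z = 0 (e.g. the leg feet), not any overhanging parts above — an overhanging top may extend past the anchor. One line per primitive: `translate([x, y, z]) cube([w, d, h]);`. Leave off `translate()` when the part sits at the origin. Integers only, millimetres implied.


translate([333, 212, 431]) cube([1135, 330, 43]);
translate([333, 212, 0]) cube([49, 49, 431]);
translate([333, 493, 0]) cube([49, 49, 431]);
translate([1419, 212, 0]) cube([49, 49, 431]);
translate([1419, 493, 0]) cube([49, 49, 431]);


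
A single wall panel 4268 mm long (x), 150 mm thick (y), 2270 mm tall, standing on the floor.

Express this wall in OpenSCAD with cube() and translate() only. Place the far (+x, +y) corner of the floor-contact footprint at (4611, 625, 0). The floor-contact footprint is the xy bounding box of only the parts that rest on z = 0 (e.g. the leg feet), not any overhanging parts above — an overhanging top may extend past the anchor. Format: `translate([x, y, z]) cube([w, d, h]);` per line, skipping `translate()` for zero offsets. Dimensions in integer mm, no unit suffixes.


translate([343, 475, 0]) cube([4268, 150, 2270]);


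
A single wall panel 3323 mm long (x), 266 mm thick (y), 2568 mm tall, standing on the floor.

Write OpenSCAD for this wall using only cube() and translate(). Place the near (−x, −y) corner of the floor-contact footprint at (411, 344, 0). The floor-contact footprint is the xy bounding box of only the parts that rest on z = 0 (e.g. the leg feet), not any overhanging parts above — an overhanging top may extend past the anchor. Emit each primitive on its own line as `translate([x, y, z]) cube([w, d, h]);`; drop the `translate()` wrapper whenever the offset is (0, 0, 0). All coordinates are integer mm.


translate([411, 344, 0]) cube([3323, 266, 2568]);


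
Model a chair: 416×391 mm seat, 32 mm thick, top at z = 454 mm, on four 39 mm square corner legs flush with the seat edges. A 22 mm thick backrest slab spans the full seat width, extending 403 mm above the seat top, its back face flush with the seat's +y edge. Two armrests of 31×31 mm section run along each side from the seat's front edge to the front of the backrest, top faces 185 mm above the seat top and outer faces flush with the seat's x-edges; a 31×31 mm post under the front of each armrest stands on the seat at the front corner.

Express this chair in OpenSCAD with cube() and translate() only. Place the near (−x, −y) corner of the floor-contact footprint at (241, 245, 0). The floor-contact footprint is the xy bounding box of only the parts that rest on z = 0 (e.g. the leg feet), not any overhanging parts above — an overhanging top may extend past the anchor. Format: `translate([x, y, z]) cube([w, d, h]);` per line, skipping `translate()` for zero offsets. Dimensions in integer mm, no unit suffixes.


translate([241, 245, 422]) cube([416, 391, 32]);
translate([241, 245, 0]) cube([39, 39, 422]);
translate([618, 245, 0]) cube([39, 39, 422]);
translate([241, 597, 0]) cube([39, 39, 422]);
translate([618, 597, 0]) cube([39, 39, 422]);
translate([241, 614, 454]) cube([416, 22, 403]);
translate([241, 245, 608]) cube([31, 369, 31]);
translate([626, 245, 608]) cube([31, 369, 31]);
translate([241, 245, 454]) cube([31, 31, 154]);
translate([626, 245, 454]) cube([31, 31, 154]);


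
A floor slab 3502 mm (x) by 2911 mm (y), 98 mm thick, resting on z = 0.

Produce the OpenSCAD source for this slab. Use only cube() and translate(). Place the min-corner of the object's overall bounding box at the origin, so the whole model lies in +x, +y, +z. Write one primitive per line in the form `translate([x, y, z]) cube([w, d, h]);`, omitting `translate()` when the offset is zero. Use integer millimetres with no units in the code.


cube([3502, 2911, 98]);


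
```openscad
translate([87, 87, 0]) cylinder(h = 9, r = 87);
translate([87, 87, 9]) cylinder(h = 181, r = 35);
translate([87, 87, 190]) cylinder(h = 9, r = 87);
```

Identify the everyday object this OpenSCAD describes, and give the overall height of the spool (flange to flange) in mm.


A spool. The overall height is 199 mm.

Three coaxial cylinders, large–small–large — a spool. Two 9 mm flanges and a 181 mm core give 9 + 181 + 9 = 199 mm.


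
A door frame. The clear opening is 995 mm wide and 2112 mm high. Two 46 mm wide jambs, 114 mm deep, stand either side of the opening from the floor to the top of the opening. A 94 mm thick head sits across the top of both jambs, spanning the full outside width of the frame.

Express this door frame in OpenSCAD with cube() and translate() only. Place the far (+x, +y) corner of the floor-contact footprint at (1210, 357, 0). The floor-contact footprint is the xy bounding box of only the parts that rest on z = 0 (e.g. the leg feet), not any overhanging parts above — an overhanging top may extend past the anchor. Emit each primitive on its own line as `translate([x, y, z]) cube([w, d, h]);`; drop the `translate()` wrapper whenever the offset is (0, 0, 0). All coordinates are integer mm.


translate([123, 243, 0]) cube([46, 114, 2112]);
translate([1164, 243, 0]) cube([46, 114, 2112]);
translate([123, 243, 2112]) cube([1087, 114, 94]);


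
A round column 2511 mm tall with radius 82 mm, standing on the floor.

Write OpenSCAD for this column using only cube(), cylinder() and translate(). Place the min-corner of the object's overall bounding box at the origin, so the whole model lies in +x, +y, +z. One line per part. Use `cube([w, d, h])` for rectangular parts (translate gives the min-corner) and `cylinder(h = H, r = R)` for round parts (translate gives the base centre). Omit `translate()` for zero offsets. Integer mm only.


translate([82, 82, 0]) cylinder(h = 2511, r = 82);


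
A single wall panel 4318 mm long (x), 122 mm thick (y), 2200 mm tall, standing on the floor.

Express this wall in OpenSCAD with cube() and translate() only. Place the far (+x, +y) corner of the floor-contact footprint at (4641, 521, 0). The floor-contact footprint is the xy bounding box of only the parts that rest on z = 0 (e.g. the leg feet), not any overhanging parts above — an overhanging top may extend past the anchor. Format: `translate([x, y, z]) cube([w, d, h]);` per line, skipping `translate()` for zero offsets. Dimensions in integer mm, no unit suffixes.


translate([323, 399, 0]) cube([4318, 122, 2200]);


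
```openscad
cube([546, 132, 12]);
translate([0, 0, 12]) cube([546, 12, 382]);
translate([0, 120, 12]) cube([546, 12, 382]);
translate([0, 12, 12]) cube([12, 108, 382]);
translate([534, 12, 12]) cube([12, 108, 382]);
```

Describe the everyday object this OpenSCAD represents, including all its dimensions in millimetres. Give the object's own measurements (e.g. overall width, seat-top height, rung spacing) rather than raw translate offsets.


An open-topped rectangular box: outside dimensions 546×132×394 mm, with a uniform wall and base thickness of 12 mm. The base is a full 546×132 slab on the floor; four walls sit on top of the base. The front and back walls (the −y and +y sides) span the full width; the two side walls fit between them.


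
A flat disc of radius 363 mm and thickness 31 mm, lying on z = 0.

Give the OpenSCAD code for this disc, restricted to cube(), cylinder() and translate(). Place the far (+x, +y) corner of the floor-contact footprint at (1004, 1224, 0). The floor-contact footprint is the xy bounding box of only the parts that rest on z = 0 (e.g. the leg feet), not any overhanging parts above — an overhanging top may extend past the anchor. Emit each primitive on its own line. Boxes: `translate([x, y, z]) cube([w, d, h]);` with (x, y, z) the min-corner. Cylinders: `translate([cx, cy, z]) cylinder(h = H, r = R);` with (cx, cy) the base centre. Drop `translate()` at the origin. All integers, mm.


translate([641, 861, 0]) cylinder(h = 31, r = 363);


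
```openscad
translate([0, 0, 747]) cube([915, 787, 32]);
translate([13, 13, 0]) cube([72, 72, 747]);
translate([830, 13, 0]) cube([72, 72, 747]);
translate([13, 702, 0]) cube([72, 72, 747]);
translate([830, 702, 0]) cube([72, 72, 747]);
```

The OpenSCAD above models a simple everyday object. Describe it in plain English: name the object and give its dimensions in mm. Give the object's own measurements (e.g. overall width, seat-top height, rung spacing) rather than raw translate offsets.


A rectangular dining table. The top is 915×787×32 mm with its upper surface at z = 779 mm. It stands on four 72×72 mm square legs, each inset 13 mm from the nearest pair of top edges, running from the floor to the underside of the top.


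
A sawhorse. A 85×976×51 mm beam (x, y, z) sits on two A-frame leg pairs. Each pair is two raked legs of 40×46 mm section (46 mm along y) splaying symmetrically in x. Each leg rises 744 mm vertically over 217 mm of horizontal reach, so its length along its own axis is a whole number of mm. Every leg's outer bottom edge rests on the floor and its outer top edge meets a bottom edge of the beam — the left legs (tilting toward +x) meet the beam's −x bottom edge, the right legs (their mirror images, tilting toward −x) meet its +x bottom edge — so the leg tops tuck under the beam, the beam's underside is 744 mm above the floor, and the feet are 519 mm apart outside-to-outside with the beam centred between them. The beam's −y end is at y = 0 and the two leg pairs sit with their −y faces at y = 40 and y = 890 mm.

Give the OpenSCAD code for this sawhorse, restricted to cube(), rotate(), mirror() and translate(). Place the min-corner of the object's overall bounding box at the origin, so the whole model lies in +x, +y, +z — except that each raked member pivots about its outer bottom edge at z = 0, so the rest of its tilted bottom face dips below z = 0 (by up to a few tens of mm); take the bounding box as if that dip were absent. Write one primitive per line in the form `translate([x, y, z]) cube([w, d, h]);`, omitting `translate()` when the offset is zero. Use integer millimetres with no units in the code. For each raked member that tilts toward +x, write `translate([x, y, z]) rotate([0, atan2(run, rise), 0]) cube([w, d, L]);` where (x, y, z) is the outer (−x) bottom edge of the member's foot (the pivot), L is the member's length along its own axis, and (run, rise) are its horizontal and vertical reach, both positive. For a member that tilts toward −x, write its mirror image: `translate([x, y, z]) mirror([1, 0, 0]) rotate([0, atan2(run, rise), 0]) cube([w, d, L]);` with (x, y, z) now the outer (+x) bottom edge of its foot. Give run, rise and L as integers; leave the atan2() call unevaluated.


translate([217, 0, 744]) cube([85, 976, 51]);
translate([0, 40, 0]) rotate([0, atan2(217, 744), 0]) cube([40, 46, 775]);
translate([519, 40, 0]) mirror([1, 0, 0]) rotate([0, atan2(217, 744), 0]) cube([40, 46, 775]);
translate([0, 890, 0]) rotate([0, atan2(217, 744), 0]) cube([40, 46, 775]);
translate([519, 890, 0]) mirror([1, 0, 0]) rotate([0, atan2(217, 744), 0]) cube([40, 46, 775]);


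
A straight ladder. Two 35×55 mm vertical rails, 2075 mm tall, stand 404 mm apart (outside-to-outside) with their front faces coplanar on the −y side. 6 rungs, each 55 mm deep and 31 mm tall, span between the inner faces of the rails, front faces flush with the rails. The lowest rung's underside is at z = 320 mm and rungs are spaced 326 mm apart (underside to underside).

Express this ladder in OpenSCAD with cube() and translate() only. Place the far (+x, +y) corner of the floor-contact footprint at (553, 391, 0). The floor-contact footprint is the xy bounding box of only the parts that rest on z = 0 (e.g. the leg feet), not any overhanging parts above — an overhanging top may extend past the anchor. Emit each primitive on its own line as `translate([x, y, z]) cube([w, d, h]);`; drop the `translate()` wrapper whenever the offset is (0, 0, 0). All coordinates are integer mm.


// rung span = 404 - 2*35 = 334
// rung[k] z = 320 + k*326
translate([149, 336, 0]) cube([35, 55, 2075]);
translate([518, 336, 0]) cube([35, 55, 2075]);
translate([184, 336, 320]) cube([334, 55, 31]);
translate([184, 336, 646]) cube([334, 55, 31]);
translate([184, 336, 972]) cube([334, 55, 31]);
translate([184, 336, 1298]) cube([334, 55, 31]);
translate([184, 336, 1624]) cube([334, 55, 31]);
translate([184, 336, 1950]) cube([334, 55, 31]);


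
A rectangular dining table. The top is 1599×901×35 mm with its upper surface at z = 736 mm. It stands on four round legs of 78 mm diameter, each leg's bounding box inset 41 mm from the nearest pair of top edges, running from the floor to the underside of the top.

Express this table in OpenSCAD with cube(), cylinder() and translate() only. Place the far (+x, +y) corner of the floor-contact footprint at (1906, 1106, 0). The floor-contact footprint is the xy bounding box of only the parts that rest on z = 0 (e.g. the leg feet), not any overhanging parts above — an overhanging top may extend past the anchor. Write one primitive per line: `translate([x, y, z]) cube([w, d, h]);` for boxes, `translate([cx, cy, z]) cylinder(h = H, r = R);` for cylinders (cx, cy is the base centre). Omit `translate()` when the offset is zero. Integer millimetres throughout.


translate([348, 246, 701]) cube([1599, 901, 35]);
translate([428, 326, 0]) cylinder(h = 701, r = 39);
translate([1867, 326, 0]) cylinder(h = 701, r = 39);
translate([428, 1067, 0]) cylinder(h = 701, r = 39);
translate([1867, 1067, 0]) cylinder(h = 701, r = 39);


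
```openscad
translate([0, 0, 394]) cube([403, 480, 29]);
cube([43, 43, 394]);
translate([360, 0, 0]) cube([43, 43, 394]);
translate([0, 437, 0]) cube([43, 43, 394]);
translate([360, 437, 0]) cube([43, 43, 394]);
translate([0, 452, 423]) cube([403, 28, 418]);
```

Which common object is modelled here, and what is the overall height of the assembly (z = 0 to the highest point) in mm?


A chair. The overall height is 841 mm.

A slab on four corner posts with a tall panel at the back — a chair. The seat slab sits at z = 394 with thickness 29, and the 418 mm backrest starts at the seat top, so the overall height is 394 + 29 + 418 = 841 mm.


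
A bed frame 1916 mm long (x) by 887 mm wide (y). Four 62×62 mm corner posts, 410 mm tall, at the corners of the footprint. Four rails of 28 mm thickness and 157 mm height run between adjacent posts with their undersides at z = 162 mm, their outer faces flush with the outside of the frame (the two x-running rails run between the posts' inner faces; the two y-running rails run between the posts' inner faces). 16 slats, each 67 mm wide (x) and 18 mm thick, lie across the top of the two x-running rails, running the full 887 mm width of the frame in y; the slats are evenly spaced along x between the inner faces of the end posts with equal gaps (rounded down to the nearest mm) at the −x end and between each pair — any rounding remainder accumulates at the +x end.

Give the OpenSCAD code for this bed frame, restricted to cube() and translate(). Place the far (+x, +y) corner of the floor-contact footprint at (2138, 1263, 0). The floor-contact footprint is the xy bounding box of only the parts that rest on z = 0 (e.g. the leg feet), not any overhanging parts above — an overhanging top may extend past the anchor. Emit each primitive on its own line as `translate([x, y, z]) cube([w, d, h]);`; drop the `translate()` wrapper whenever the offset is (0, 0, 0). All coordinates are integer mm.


// slat z = rail_z + rail_h = 162 + 157 = 319
// slat gap = ⌊(1792 − 16·67) / 17⌋ = 42
translate([222, 376, 0]) cube([62, 62, 410]);
translate([222, 1201, 0]) cube([62, 62, 410]);
translate([2076, 376, 0]) cube([62, 62, 410]);
translate([2076, 1201, 0]) cube([62, 62, 410]);
translate([284, 376, 162]) cube([1792, 28, 157]);
translate([284, 1235, 162]) cube([1792, 28, 157]);
translate([222, 438, 162]) cube([28, 763, 157]);
translate([2110, 438, 162]) cube([28, 763, 157]);
translate([326, 376, 319]) cube([67, 887, 18]);
translate([435, 376, 319]) cube([67, 887, 18]);
translate([544, 376, 319]) cube([67, 887, 18]);
translate([653, 376, 319]) cube([67, 887, 18]);
translate([762, 376, 319]) cube([67, 887, 18]);
translate([871, 376, 319]) cube([67, 887, 18]);
translate([980, 376, 319]) cube([67, 887, 18]);
translate([1089, 376, 319]) cube([67, 887, 18]);
translate([1198, 376, 319]) cube([67, 887, 18]);
translate([1307, 376, 319]) cube([67, 887, 18]);
translate([1416, 376, 319]) cube([67, 887, 18]);
translate([1525, 376, 319]) cube([67, 887, 18]);
translate([1634, 376, 319]) cube([67, 887, 18]);
translate([1743, 376, 319]) cube([67, 887, 18]);
translate([1852, 376, 319]) cube([67, 887, 18]);
translate([1961, 376, 319]) cube([67, 887, 18]);


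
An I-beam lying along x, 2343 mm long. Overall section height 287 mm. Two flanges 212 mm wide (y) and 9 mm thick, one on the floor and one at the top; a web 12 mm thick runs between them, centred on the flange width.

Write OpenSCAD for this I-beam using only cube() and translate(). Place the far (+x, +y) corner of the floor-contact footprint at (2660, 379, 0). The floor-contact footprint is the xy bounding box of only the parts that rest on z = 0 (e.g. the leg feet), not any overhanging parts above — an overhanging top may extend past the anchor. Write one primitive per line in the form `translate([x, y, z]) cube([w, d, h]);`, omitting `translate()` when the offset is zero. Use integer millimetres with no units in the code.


translate([317, 167, 0]) cube([2343, 212, 9]);
translate([317, 267, 9]) cube([2343, 12, 269]);
translate([317, 167, 278]) cube([2343, 212, 9]);


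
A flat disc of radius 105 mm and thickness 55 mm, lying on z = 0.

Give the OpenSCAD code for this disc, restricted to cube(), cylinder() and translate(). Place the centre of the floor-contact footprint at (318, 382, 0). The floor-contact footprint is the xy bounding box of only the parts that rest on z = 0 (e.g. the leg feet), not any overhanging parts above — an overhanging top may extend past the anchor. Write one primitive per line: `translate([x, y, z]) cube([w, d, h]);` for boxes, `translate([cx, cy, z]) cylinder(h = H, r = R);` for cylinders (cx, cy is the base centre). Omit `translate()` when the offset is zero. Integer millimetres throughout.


translate([318, 382, 0]) cylinder(h = 55, r = 105);


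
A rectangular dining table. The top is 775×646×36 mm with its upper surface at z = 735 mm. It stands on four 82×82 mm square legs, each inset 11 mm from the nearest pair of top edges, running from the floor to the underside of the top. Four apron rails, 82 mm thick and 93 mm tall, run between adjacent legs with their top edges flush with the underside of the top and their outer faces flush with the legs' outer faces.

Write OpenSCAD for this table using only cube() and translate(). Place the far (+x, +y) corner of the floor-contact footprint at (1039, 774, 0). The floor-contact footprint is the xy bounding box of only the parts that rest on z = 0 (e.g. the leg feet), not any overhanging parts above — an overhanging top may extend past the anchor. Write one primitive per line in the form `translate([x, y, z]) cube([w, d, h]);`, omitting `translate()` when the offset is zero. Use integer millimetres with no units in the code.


// leg_h = 735 - 36 = 699
// apron z = 699 - 93 = 606
translate([275, 139, 699]) cube([775, 646, 36]);
translate([286, 150, 0]) cube([82, 82, 699]);
translate([957, 150, 0]) cube([82, 82, 699]);
translate([286, 692, 0]) cube([82, 82, 699]);
translate([957, 692, 0]) cube([82, 82, 699]);
translate([368, 150, 606]) cube([589, 82, 93]);
translate([368, 692, 606]) cube([589, 82, 93]);
translate([286, 232, 606]) cube([82, 460, 93]);
translate([957, 232, 606]) cube([82, 460, 93]);


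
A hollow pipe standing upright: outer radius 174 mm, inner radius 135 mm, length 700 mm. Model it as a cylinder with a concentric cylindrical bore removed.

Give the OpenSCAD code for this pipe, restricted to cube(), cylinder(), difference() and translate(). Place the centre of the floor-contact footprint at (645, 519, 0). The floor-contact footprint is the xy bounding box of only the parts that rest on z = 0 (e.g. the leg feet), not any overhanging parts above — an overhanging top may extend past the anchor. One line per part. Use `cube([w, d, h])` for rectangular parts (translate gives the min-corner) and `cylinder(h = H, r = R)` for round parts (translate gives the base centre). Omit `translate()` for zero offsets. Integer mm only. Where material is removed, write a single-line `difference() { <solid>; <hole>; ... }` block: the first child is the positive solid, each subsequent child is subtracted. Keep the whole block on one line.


difference() { translate([645, 519, 0]) cylinder(h = 700, r = 174); translate([645, 519, 0]) cylinder(h = 700, r = 135); }
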